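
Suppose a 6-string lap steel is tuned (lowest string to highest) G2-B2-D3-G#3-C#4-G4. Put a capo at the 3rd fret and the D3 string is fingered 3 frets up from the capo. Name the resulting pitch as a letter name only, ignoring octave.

The capo raises the open D3 by 3 semitones to F3; fretting 3 more gives D3 + 3 + 3 = D3 + 6 semitones, landing on G#.
(Also written Ab.)

G#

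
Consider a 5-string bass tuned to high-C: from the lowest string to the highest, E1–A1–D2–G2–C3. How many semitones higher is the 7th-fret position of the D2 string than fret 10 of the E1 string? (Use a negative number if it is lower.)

D2 at fret 7 → A2 (MIDI 45); E1 at fret 10 → D2 (MIDI 38).
45 − 38 = 7, so the two pitches are 7 semitones apart.

7 semitones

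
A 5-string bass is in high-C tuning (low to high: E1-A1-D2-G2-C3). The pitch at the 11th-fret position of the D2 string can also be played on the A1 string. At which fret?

Fret 11 on D2 is MIDI 38 + 11 = 49 (C#3). On the A1 string (open MIDI 33), that pitch is 49 − 33 = fret 16.

16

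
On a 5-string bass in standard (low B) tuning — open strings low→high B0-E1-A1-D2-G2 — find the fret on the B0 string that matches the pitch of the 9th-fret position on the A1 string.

Fret 9 on A1 is MIDI 33 + 9 = 42 (F#2). On the B0 string (open MIDI 23), that pitch is 42 − 23 = fret 19.

19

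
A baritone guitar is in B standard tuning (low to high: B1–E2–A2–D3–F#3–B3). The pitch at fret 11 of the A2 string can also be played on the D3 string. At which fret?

6

A2 at fret 11 is A2 + 11 semitones = G#3.
The open D3 string is 5 semitones above the open A2, so the same pitch on the D3 string lies at fret 11 − 5 = 6.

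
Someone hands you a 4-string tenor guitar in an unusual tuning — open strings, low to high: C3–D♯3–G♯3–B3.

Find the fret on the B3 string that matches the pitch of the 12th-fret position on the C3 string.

1

C3 at fret 12 is C3 + 12 semitones = C4.
The open B3 string is 11 semitones above the open C3, so the same pitch on the B3 string lies at fret 12 − 11 = 1.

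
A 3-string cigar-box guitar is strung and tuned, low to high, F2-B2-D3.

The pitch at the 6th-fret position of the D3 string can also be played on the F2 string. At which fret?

15

Fret 6 on D3 is MIDI 50 + 6 = 56 (A♭3). On the F2 string (open MIDI 41), that pitch is 56 − 41 = fret 15.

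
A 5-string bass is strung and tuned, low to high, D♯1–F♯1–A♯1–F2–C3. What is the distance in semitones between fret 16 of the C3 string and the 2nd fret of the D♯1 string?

C3 at fret 16 → E4 (MIDI 64); D♯1 at fret 2 → F1 (MIDI 29).
64 − 29 = 35, so the two pitches are 35 semitones apart, with E4 the higher.

35 semitones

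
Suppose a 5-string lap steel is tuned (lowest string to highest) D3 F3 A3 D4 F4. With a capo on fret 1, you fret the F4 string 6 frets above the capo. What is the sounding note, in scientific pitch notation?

The capo raises the open F4 by 1 semitone to F#4; fretting 6 more gives F4 + 1 + 6 = F4 + 7 semitones = C5.

C5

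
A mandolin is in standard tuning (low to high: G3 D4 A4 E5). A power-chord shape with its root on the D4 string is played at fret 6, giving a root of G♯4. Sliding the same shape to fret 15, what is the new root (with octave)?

F5

Moving from fret 6 to fret 15 shifts the root by 9 semitones.
G♯4 up 9 semitones is F5.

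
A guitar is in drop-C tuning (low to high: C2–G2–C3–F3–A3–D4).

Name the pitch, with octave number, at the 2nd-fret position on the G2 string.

Each fret is one semitone, so G2 + 2 = A2.

A2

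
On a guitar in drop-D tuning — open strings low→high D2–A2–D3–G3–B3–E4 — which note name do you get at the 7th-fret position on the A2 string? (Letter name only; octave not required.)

A2 is MIDI 45. Adding 7 gives 52; 52 mod 12 = 4, i.e. E.

E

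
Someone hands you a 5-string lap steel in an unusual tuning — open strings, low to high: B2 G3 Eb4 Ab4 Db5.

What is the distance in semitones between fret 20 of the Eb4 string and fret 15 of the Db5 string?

5 semitones

Eb4 at fret 20 → B5 (MIDI 83); Db5 at fret 15 → E6 (MIDI 88).
83 − 88 = -5, so the two pitches are 5 semitones apart, with E6 the higher.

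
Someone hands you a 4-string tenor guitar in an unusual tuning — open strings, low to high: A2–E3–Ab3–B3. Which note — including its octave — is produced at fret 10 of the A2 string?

G3

A2 is MIDI 45. Adding 10 gives 55, which is G3.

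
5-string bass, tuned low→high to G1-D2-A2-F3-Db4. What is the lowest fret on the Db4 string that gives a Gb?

5

From Db4, count semitones up the chromatic scale until reaching Gb: Db–D–Eb–E–F–Gb — 5 steps.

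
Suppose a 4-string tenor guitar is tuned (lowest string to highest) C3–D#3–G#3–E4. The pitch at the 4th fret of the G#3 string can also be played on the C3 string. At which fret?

Fret 4 on G#3 is MIDI 56 + 4 = 60 (C4). On the C3 string (open MIDI 48), that pitch is 60 − 48 = fret 12.

12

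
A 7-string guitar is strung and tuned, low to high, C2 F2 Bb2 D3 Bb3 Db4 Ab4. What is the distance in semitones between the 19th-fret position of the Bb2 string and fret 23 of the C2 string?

Bb2 at fret 19 → F4 (MIDI 65); C2 at fret 23 → B3 (MIDI 59).
65 − 59 = 6, so the two pitches are 6 semitones apart, with F4 the higher.

6 semitones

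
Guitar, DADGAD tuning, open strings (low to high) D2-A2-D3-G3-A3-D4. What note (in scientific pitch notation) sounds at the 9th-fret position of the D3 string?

D3 is MIDI 50. Adding 9 gives 59, which is B3.

B3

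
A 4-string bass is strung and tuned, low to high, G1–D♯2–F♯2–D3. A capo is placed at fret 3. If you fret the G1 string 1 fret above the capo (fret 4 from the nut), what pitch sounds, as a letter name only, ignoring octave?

The capo raises the open G1 by 3 semitones to A♯1; fretting 1 more gives G1 + 3 + 1 = G1 + 4 semitones, landing on B.

B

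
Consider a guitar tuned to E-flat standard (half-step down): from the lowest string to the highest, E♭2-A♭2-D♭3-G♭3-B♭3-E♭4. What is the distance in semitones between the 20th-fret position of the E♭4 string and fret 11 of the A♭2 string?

28 semitones

E♭4 at fret 20 → B5 (MIDI 83); A♭2 at fret 11 → G3 (MIDI 55).
83 − 55 = 28, so the two pitches are 28 semitones apart, with B5 the higher.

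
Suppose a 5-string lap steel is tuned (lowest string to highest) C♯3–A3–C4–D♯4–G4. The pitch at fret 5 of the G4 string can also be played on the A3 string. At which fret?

15

G4 at fret 5 is G4 + 5 semitones = C5.
The open A3 string is 10 semitones below the open G4, so the same pitch on the A3 string lies at fret 5 + 10 = 15.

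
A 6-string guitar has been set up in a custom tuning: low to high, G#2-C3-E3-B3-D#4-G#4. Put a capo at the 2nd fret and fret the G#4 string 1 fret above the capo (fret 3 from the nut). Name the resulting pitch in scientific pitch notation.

B4

The capo raises the open G#4 by 2 semitones to A#4; fretting 1 more gives G#4 + 2 + 1 = G#4 + 3 semitones = B4.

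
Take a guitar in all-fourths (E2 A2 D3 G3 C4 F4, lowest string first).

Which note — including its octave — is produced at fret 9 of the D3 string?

The open D3 string plus 9 semitones: D–D#–E–F–F#–G–G#–A–A#–B.
No B→C boundary is crossed, so the octave stays at 3.

B3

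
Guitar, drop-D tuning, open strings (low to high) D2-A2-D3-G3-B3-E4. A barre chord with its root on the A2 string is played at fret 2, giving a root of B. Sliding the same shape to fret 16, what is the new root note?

Moving from fret 2 to fret 16 shifts the root by 14 semitones.
B up 14 semitones is C#.

C#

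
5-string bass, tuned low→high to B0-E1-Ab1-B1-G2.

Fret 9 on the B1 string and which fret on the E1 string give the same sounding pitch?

Fret 9 on B1 is MIDI 35 + 9 = 44 (Ab2). On the E1 string (open MIDI 28), that pitch is 44 − 28 = fret 16.

16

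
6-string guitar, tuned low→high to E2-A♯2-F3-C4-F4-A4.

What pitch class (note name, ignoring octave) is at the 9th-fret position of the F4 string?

D

F4 is MIDI 65. Adding 9 gives 74; 74 mod 12 = 2, i.e. D.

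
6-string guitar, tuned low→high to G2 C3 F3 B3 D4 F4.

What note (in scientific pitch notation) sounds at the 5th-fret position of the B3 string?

E4

Each fret is one semitone, so B3 + 5 = E4.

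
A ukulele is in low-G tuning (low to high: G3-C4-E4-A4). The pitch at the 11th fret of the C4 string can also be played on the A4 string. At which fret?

Fret 11 on C4 is MIDI 60 + 11 = 71 (B4). On the A4 string (open MIDI 69), that pitch is 71 − 69 = fret 2.

2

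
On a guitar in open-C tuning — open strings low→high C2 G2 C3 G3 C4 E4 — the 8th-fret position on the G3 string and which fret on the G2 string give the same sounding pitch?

Fret 8 on G3 is MIDI 55 + 8 = 63 (D#4). On the G2 string (open MIDI 43), that pitch is 63 − 43 = fret 20.

20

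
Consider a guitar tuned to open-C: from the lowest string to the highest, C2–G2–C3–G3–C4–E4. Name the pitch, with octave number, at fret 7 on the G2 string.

The open G2 string plus 7 semitones: G–G#–A–A#–B–C–C#–D.
The walk passes from B into C once, so the octave number goes from 2 to 3.

D3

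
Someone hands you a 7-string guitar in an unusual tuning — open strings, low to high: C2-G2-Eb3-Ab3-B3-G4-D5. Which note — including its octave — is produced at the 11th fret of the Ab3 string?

G4

Ab3 is MIDI 56. Adding 11 gives 67, which is G4.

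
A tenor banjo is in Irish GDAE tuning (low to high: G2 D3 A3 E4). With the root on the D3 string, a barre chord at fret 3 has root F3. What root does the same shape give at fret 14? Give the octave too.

Moving from fret 3 to fret 14 shifts the root by 11 semitones.
F3 up 11 semitones is E4.

E4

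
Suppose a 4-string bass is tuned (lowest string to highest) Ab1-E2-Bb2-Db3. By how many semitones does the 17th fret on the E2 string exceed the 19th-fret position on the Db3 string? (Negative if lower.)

E2 at fret 17 → A3 (MIDI 57); Db3 at fret 19 → Ab4 (MIDI 68).
57 − 68 = -11, so the two pitches are 11 semitones apart.

-11 semitones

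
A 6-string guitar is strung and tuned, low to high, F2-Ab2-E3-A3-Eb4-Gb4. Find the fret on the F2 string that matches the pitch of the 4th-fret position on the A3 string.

A3 at fret 4 is A3 + 4 semitones = Db4.
The open F2 string is 16 semitones below the open A3, so the same pitch on the F2 string lies at fret 4 + 16 = 20.

20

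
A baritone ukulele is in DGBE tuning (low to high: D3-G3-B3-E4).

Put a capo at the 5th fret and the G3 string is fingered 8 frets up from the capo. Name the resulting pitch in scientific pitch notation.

The capo raises the open G3 by 5 semitones to C4; fretting 8 more gives G3 + 5 + 8 = G3 + 13 semitones = G♯4.
(Also written A♭.)

G♯4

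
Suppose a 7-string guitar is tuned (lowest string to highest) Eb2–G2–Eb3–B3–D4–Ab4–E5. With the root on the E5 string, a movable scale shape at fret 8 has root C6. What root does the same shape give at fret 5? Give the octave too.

Moving from fret 8 to fret 5 shifts the root by -3 semitones.
C6 down 3 semitones is A5.

A5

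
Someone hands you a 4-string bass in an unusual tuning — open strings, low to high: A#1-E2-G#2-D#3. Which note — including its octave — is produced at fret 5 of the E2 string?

Each fret is one semitone, so E2 + 5 = A2.

A2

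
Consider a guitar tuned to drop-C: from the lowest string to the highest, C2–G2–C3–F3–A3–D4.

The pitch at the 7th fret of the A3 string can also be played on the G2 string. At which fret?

Fret 7 on A3 is MIDI 57 + 7 = 64 (E4). On the G2 string (open MIDI 43), that pitch is 64 − 43 = fret 21.

21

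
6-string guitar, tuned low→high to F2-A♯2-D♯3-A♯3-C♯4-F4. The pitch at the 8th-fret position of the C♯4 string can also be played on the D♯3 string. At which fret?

18

C♯4 at fret 8 is C♯4 + 8 semitones = A4.
The open D♯3 string is 10 semitones below the open C♯4, so the same pitch on the D♯3 string lies at fret 8 + 10 = 18.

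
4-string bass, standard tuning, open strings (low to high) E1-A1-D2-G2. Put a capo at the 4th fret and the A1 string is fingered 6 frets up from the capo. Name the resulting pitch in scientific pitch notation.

The capo raises the open A1 by 4 semitones to C#2; fretting 6 more gives A1 + 4 + 6 = A1 + 10 semitones = G2.

G2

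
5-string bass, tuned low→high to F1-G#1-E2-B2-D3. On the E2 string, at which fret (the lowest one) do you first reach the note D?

From E2, count semitones up the chromatic scale until reaching D: E–F–F#–G–…–C–C#–D — 10 steps.

10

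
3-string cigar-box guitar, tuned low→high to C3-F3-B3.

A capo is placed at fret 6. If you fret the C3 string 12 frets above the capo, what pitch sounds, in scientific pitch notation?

Gb4

The capo raises the open C3 by 6 semitones to Gb3; fretting 12 more gives C3 + 6 + 12 = C3 + 18 semitones = Gb4.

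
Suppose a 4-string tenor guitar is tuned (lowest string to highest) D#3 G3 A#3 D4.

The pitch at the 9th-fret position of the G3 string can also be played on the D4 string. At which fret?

G3 at fret 9 is G3 + 9 semitones = E4.
The open D4 string is 7 semitones above the open G3, so the same pitch on the D4 string lies at fret 9 − 7 = 2.

2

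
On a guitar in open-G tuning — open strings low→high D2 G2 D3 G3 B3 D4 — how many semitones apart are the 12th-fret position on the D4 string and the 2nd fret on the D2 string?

34 semitones

D4 at fret 12 → D5 (MIDI 74); D2 at fret 2 → E2 (MIDI 40).
74 − 40 = 34, so the two pitches are 34 semitones apart, with D5 the higher.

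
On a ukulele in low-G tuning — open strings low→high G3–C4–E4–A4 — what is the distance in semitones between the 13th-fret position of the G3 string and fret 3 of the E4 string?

1 semitone

G3 at fret 13 → G#4 (MIDI 68); E4 at fret 3 → G4 (MIDI 67).
68 − 67 = 1, so the two pitches are 1 semitone apart, with G#4 the higher.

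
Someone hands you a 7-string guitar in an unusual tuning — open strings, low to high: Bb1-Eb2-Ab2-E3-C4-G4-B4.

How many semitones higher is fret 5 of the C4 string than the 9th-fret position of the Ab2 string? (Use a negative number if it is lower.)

C4 at fret 5 → F4 (MIDI 65); Ab2 at fret 9 → F3 (MIDI 53).
65 − 53 = 12, so the two pitches are 12 semitones apart.

12 semitones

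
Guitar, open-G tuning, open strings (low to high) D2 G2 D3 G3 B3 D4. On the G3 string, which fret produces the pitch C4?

C4 is 5 semitones above the open G3 (G–G#–A–A#–B–C), so it sits at fret 5.

5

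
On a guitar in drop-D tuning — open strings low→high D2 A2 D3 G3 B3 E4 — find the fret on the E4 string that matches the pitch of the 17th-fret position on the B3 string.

Fret 17 on B3 is MIDI 59 + 17 = 76 (E5). On the E4 string (open MIDI 64), that pitch is 76 − 64 = fret 12.

12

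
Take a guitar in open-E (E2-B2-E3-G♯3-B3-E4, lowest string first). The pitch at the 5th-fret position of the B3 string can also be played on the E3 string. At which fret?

12

B3 at fret 5 is B3 + 5 semitones = E4.
The open E3 string is 7 semitones below the open B3, so the same pitch on the E3 string lies at fret 5 + 7 = 12.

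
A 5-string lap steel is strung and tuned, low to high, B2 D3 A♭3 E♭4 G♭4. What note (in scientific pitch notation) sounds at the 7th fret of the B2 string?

G♭3

Each fret is one semitone, so B2 + 7 = G♭3.
(Equivalently spelled F♯3.)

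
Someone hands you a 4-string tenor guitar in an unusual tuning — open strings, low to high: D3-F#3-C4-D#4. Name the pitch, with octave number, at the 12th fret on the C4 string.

The open C4 string plus 12 semitones: C–C#–D–D#–…–A#–B–C.
The walk passes from B into C once, so the octave number goes from 4 to 5.

C5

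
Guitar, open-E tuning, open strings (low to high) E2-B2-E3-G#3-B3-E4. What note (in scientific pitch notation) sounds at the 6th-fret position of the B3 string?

F4

B3 is MIDI 59. Adding 6 gives 65, which is F4.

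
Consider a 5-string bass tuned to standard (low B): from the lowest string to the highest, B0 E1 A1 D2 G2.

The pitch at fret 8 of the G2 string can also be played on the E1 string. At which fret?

23

G2 at fret 8 is G2 + 8 semitones = D#3.
The open E1 string is 15 semitones below the open G2, so the same pitch on the E1 string lies at fret 8 + 15 = 23.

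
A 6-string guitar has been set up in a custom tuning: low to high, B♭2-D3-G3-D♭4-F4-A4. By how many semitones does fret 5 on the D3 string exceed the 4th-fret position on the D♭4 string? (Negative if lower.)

-10 semitones

D3 at fret 5 → G3 (MIDI 55); D♭4 at fret 4 → F4 (MIDI 65).
55 − 65 = -10, so the two pitches are 10 semitones apart.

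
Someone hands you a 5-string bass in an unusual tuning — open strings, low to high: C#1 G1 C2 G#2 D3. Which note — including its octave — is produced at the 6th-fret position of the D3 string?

The open D3 string plus 6 semitones: D–D#–E–F–F#–G–G#.
No B→C boundary is crossed, so the octave stays at 3.
(Equivalently spelled Ab3.)

G#3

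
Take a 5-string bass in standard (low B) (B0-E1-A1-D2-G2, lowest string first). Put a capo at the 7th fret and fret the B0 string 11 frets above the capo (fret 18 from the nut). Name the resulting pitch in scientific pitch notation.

F2

The capo raises the open B0 by 7 semitones to F#1; fretting 11 more gives B0 + 7 + 11 = B0 + 18 semitones = F2.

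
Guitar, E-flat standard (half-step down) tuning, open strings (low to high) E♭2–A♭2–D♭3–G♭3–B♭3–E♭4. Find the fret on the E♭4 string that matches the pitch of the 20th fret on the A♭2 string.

A♭2 at fret 20 is A♭2 + 20 semitones = E4.
The open E♭4 string is 19 semitones above the open A♭2, so the same pitch on the E♭4 string lies at fret 20 − 19 = 1.

1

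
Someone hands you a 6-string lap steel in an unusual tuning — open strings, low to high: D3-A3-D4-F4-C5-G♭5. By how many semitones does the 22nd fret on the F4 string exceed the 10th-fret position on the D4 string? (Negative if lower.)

F4 at fret 22 → E♭6 (MIDI 87); D4 at fret 10 → C5 (MIDI 72).
87 − 72 = 15, so the two pitches are 15 semitones apart.

15 semitones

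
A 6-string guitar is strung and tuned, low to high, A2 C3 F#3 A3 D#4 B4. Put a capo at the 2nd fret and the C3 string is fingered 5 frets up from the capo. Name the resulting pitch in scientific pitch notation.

G3

The capo raises the open C3 by 2 semitones to D3; fretting 5 more gives C3 + 2 + 5 = C3 + 7 semitones = G3.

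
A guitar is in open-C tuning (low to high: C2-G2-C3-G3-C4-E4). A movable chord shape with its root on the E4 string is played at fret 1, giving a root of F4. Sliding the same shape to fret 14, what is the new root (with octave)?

F♯5

Moving from fret 1 to fret 14 shifts the root by 13 semitones.
F4 up 13 semitones is F♯5.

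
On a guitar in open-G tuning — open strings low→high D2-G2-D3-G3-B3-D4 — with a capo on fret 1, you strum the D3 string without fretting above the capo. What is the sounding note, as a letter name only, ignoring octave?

D♯

The capo raises the open D3 by 1 semitone to D♯3; fretting 0 more gives D3 + 1 + 0 = D3 + 1 semitone, landing on D♯.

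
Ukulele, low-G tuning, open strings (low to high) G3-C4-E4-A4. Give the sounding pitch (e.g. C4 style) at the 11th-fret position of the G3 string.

F#4

Each fret is one semitone, so G3 + 11 = F#4.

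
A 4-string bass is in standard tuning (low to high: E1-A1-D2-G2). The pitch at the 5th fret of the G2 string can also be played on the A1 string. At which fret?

15

Fret 5 on G2 is MIDI 43 + 5 = 48 (C3). On the A1 string (open MIDI 33), that pitch is 48 − 33 = fret 15.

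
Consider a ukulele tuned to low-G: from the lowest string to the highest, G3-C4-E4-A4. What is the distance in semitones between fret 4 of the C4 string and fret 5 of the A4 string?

C4 at fret 4 → E4 (MIDI 64); A4 at fret 5 → D5 (MIDI 74).
64 − 74 = -10, so the two pitches are 10 semitones apart, with D5 the higher.

10 semitones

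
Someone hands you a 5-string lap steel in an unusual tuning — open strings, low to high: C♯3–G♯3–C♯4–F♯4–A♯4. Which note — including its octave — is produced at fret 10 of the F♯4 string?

F♯4 is MIDI 66. Adding 10 gives 76, which is E5.

E5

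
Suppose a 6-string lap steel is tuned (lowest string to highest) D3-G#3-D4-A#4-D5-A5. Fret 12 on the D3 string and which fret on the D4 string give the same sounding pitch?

Fret 12 on D3 is MIDI 50 + 12 = 62 (D4). On the D4 string (open MIDI 62), that pitch is 62 − 62 = fret 0.

0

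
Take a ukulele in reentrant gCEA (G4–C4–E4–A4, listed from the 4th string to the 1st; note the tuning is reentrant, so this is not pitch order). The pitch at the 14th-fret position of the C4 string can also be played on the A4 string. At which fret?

C4 at fret 14 is C4 + 14 semitones = D5.
The open A4 string is 9 semitones above the open C4, so the same pitch on the A4 string lies at fret 14 − 9 = 5.

5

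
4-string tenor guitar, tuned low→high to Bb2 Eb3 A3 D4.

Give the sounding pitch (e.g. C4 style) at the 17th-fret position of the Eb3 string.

Ab4

Eb3 is MIDI 51. Adding 17 gives 68, which is Ab4.
(Equivalently spelled G#4.)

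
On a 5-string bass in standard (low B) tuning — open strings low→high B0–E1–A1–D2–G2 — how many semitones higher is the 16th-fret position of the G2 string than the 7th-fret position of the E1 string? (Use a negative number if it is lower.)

G2 at fret 16 → B3 (MIDI 59); E1 at fret 7 → B1 (MIDI 35).
59 − 35 = 24, so the two pitches are 24 semitones apart.

24 semitones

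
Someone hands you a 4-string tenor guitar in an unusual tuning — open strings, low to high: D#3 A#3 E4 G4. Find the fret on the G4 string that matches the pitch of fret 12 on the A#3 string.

A#3 at fret 12 is A#3 + 12 semitones = A#4.
The open G4 string is 9 semitones above the open A#3, so the same pitch on the G4 string lies at fret 12 − 9 = 3.

3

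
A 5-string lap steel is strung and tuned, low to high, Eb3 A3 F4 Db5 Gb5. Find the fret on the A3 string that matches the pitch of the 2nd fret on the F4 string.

10

Fret 2 on F4 is MIDI 65 + 2 = 67 (G4). On the A3 string (open MIDI 57), that pitch is 67 − 57 = fret 10.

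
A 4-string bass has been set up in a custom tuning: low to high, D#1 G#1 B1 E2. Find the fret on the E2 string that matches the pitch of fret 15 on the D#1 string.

2

D#1 at fret 15 is D#1 + 15 semitones = F#2.
The open E2 string is 13 semitones above the open D#1, so the same pitch on the E2 string lies at fret 15 − 13 = 2.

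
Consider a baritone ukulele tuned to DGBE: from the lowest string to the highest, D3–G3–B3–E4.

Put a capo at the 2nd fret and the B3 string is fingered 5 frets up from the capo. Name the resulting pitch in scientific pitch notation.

F#4

The capo raises the open B3 by 2 semitones to C#4; fretting 5 more gives B3 + 2 + 5 = B3 + 7 semitones = F#4.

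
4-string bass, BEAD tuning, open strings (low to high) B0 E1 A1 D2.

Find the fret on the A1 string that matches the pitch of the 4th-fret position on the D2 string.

D2 at fret 4 is D2 + 4 semitones = F#2.
The open A1 string is 5 semitones below the open D2, so the same pitch on the A1 string lies at fret 4 + 5 = 9.

9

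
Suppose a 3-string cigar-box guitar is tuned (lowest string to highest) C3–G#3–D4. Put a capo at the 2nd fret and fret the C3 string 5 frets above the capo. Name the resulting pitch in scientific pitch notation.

G3

The capo raises the open C3 by 2 semitones to D3; fretting 5 more gives C3 + 2 + 5 = C3 + 7 semitones = G3.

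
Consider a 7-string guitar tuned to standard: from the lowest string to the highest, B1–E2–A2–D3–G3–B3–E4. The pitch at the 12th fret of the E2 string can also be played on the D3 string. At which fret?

2

E2 at fret 12 is E2 + 12 semitones = E3.
The open D3 string is 10 semitones above the open E2, so the same pitch on the D3 string lies at fret 12 − 10 = 2.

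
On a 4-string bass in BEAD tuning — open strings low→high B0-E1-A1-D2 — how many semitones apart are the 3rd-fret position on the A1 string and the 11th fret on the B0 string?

2 semitones

A1 at fret 3 → C2 (MIDI 36); B0 at fret 11 → A#1 (MIDI 34).
36 − 34 = 2, so the two pitches are 2 semitones apart, with C2 the higher.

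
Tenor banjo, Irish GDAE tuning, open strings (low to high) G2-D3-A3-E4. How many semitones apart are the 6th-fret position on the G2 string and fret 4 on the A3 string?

G2 at fret 6 → C#3 (MIDI 49); A3 at fret 4 → C#4 (MIDI 61).
49 − 61 = -12, so the two pitches are 12 semitones apart, with C#4 the higher.

12 semitones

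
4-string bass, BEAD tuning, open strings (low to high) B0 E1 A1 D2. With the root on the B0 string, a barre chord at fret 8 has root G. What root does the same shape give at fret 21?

G#

Moving from fret 8 to fret 21 shifts the root by 13 semitones.
G up 13 semitones is G#.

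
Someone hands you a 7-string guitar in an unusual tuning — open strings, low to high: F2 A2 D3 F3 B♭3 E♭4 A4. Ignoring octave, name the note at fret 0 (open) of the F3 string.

F

Fret 0 is the open string itself, so the pitch is just F.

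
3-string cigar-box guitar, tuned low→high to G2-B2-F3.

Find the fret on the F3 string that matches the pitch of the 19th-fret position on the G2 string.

9

G2 at fret 19 is G2 + 19 semitones = D4.
The open F3 string is 10 semitones above the open G2, so the same pitch on the F3 string lies at fret 19 − 10 = 9.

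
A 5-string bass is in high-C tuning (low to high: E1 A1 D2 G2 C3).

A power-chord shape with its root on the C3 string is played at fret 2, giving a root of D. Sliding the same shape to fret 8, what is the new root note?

Moving from fret 2 to fret 8 shifts the root by 6 semitones.
D up 6 semitones is G#.

G#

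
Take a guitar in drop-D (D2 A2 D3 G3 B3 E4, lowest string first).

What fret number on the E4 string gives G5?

G5 is 15 semitones above the open E4 (E–F–F#–G–…–F–F#–G), so it sits at fret 15.

15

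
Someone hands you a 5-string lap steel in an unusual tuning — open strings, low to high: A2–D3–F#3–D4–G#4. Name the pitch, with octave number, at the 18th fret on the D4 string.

Each fret is one semitone, so D4 + 18 = G#5.
(Equivalently spelled Ab5.)

G#5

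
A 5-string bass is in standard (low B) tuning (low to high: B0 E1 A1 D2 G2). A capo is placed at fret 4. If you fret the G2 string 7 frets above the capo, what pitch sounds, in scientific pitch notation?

F♯3

The capo raises the open G2 by 4 semitones to B2; fretting 7 more gives G2 + 4 + 7 = G2 + 11 semitones = F♯3.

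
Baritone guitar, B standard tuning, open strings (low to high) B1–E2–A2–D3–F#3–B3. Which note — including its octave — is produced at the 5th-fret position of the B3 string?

E4

The open B3 string plus 5 semitones: B–C–C#–D–D#–E.
The walk passes from B into C once, so the octave number goes from 3 to 4.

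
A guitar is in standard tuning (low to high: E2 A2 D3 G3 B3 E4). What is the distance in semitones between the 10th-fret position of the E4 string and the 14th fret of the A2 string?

E4 at fret 10 → D5 (MIDI 74); A2 at fret 14 → B3 (MIDI 59).
74 − 59 = 15, so the two pitches are 15 semitones apart, with D5 the higher.

15 semitones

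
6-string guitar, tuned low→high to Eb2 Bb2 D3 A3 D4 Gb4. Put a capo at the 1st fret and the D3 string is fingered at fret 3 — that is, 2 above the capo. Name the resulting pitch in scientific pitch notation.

The capo raises the open D3 by 1 semitone to Eb3; fretting 2 more gives D3 + 1 + 2 = D3 + 3 semitones = F3.

F3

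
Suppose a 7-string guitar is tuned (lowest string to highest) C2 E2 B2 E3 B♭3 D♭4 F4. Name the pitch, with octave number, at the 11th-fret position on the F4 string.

E5

F4 is MIDI 65. Adding 11 gives 76, which is E5.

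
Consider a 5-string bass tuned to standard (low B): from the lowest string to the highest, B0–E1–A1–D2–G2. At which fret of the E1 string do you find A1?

A1 is 5 semitones above the open E1 (E–F–F#–G–G#–A), so it sits at fret 5.

5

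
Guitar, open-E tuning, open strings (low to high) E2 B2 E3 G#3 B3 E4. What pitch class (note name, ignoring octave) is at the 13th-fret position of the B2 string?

C

Each fret is one semitone, so B2 + 13 = C.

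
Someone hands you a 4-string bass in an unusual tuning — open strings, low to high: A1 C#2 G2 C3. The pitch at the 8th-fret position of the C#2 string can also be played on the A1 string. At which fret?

Fret 8 on C#2 is MIDI 37 + 8 = 45 (A2). On the A1 string (open MIDI 33), that pitch is 45 − 33 = fret 12.

12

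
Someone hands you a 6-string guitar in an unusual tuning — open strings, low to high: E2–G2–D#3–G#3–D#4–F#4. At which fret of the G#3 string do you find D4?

D4 is 6 semitones above the open G#3 (G#–A–A#–B–C–C#–D), so it sits at fret 6.

6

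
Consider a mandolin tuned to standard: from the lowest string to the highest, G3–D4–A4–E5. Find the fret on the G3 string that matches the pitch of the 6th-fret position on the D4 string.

13

Fret 6 on D4 is MIDI 62 + 6 = 68 (G♯4). On the G3 string (open MIDI 55), that pitch is 68 − 55 = fret 13.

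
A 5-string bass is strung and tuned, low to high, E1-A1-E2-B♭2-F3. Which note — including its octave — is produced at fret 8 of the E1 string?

C2

E1 is MIDI 28. Adding 8 gives 36, which is C2.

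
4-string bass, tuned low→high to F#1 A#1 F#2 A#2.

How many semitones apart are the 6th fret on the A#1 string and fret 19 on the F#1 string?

A#1 at fret 6 → E2 (MIDI 40); F#1 at fret 19 → C#3 (MIDI 49).
40 − 49 = -9, so the two pitches are 9 semitones apart, with C#3 the higher.

9 semitones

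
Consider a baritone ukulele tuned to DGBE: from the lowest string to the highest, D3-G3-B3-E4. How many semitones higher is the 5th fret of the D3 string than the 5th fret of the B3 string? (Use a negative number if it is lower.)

D3 at fret 5 → G3 (MIDI 55); B3 at fret 5 → E4 (MIDI 64).
55 − 64 = -9, so the two pitches are 9 semitones apart.

-9 semitones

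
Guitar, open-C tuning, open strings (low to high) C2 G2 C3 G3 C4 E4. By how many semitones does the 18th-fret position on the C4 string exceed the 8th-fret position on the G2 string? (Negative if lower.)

27 semitones

C4 at fret 18 → F#5 (MIDI 78); G2 at fret 8 → D#3 (MIDI 51).
78 − 51 = 27, so the two pitches are 27 semitones apart.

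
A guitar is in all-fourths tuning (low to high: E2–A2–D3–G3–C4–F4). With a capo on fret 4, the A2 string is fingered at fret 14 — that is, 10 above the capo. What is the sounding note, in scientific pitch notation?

B3

The capo raises the open A2 by 4 semitones to C#3; fretting 10 more gives A2 + 4 + 10 = A2 + 14 semitones = B3.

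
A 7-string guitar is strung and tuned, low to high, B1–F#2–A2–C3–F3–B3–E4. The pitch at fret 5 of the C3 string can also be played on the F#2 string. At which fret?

Fret 5 on C3 is MIDI 48 + 5 = 53 (F3). On the F#2 string (open MIDI 42), that pitch is 53 − 42 = fret 11.

11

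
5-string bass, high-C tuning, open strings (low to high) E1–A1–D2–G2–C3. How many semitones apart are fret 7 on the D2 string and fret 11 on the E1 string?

D2 at fret 7 → A2 (MIDI 45); E1 at fret 11 → D♯2 (MIDI 39).
45 − 39 = 6, so the two pitches are 6 semitones apart, with A2 the higher.

6 semitones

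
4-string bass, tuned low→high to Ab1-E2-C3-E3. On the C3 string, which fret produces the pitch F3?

5

F3 is 5 semitones above the open C3 (C–Db–D–Eb–E–F), so it sits at fret 5.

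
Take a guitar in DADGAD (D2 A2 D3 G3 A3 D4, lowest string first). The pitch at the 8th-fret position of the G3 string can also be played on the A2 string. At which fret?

18

G3 at fret 8 is G3 + 8 semitones = D#4.
The open A2 string is 10 semitones below the open G3, so the same pitch on the A2 string lies at fret 8 + 10 = 18.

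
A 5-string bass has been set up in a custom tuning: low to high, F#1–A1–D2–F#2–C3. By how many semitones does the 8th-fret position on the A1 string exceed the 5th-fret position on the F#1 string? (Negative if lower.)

A1 at fret 8 → F2 (MIDI 41); F#1 at fret 5 → B1 (MIDI 35).
41 − 35 = 6, so the two pitches are 6 semitones apart.

6 semitones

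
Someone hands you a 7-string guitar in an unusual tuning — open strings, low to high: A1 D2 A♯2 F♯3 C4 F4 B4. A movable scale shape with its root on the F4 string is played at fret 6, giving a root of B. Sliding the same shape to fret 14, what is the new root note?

Moving from fret 6 to fret 14 shifts the root by 8 semitones.
B up 8 semitones is G.

G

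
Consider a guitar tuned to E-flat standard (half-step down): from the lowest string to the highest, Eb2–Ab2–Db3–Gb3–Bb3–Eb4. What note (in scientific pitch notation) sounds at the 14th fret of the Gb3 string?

Each fret is one semitone, so Gb3 + 14 = Ab4.
(Equivalently spelled G#4.)

Ab4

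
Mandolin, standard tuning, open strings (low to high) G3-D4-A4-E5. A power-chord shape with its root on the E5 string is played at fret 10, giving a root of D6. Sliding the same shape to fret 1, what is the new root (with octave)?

F5

Moving from fret 10 to fret 1 shifts the root by -9 semitones.
D6 down 9 semitones is F5.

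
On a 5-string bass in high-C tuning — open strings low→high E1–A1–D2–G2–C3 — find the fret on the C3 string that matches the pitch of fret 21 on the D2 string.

11

Fret 21 on D2 is MIDI 38 + 21 = 59 (B3). On the C3 string (open MIDI 48), that pitch is 59 − 48 = fret 11.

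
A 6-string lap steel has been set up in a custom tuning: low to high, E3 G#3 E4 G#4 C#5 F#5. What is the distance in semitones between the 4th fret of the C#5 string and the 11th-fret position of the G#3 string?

10 semitones

C#5 at fret 4 → F5 (MIDI 77); G#3 at fret 11 → G4 (MIDI 67).
77 − 67 = 10, so the two pitches are 10 semitones apart, with F5 the higher.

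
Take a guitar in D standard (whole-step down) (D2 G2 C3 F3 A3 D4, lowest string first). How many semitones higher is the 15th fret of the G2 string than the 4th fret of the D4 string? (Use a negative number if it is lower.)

G2 at fret 15 → A#3 (MIDI 58); D4 at fret 4 → F#4 (MIDI 66).
58 − 66 = -8, so the two pitches are 8 semitones apart.

-8 semitones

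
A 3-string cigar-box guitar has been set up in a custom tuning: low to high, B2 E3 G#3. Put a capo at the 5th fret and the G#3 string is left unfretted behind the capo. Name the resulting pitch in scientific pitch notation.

C#4

The capo raises the open G#3 by 5 semitones to C#4; fretting 0 more gives G#3 + 5 + 0 = G#3 + 5 semitones = C#4.
(Also written Db.)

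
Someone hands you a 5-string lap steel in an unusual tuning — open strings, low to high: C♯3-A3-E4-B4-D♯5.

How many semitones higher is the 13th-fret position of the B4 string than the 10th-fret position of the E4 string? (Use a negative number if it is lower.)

B4 at fret 13 → C6 (MIDI 84); E4 at fret 10 → D5 (MIDI 74).
84 − 74 = 10, so the two pitches are 10 semitones apart.

10 semitones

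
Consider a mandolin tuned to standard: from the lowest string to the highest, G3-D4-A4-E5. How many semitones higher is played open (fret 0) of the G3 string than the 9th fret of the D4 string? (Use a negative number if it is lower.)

-16 semitones

G3 at fret 0 → G3 (MIDI 55); D4 at fret 9 → B4 (MIDI 71).
55 − 71 = -16, so the two pitches are 16 semitones apart.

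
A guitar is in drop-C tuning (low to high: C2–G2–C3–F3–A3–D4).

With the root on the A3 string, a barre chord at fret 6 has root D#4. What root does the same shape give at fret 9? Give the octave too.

F#4

Moving from fret 6 to fret 9 shifts the root by 3 semitones.
D#4 up 3 semitones is F#4.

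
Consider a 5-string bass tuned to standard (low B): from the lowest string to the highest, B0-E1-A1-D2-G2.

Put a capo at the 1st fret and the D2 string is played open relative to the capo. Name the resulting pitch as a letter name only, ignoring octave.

D#

The capo raises the open D2 by 1 semitone to D#2; fretting 0 more gives D2 + 1 + 0 = D2 + 1 semitone, landing on D#.
(Also written Eb.)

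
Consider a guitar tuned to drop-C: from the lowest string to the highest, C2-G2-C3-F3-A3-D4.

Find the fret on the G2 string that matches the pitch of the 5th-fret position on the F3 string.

15

Fret 5 on F3 is MIDI 53 + 5 = 58 (A#3). On the G2 string (open MIDI 43), that pitch is 58 − 43 = fret 15.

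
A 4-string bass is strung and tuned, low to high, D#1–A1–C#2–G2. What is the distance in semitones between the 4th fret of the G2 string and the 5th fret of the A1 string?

G2 at fret 4 → B2 (MIDI 47); A1 at fret 5 → D2 (MIDI 38).
47 − 38 = 9, so the two pitches are 9 semitones apart, with B2 the higher.

9 semitones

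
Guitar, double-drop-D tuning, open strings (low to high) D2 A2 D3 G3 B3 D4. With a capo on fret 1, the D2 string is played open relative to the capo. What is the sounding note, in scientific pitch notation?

The capo raises the open D2 by 1 semitone to D♯2; fretting 0 more gives D2 + 1 + 0 = D2 + 1 semitone = D♯2.
(Also written E♭.)

D♯2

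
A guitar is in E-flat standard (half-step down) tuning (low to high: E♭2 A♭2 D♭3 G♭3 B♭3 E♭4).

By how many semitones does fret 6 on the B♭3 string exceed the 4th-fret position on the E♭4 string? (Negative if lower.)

-3 semitones

B♭3 at fret 6 → E4 (MIDI 64); E♭4 at fret 4 → G4 (MIDI 67).
64 − 67 = -3, so the two pitches are 3 semitones apart.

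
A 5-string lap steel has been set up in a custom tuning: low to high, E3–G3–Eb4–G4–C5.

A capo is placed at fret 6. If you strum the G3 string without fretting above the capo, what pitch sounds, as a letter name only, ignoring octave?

The capo raises the open G3 by 6 semitones to Db4; fretting 0 more gives G3 + 6 + 0 = G3 + 6 semitones, landing on Db.

Db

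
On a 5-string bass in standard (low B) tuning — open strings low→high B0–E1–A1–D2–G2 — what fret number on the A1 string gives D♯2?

D♯2 is 6 semitones above the open A1 (A–A#–B–C–C#–D–D#), so it sits at fret 6.

6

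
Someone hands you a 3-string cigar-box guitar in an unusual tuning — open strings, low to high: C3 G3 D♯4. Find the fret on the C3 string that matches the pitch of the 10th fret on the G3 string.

17

Fret 10 on G3 is MIDI 55 + 10 = 65 (F4). On the C3 string (open MIDI 48), that pitch is 65 − 48 = fret 17.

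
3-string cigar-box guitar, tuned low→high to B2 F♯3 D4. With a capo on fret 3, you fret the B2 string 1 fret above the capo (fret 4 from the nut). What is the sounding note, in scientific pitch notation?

D♯3

The capo raises the open B2 by 3 semitones to D3; fretting 1 more gives B2 + 3 + 1 = B2 + 4 semitones = D♯3.
(Also written E♭.)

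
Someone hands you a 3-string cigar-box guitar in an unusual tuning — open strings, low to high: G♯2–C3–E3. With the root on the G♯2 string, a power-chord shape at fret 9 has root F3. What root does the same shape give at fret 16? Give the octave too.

Moving from fret 9 to fret 16 shifts the root by 7 semitones.
F3 up 7 semitones is C4.

C4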